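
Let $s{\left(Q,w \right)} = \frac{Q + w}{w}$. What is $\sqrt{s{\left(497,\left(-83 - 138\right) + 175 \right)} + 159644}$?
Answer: $\frac{\sqrt{337785958}}{46} \approx 399.54$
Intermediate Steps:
$s{\left(Q,w \right)} = \frac{Q + w}{w}$
$\sqrt{s{\left(497,\left(-83 - 138\right) + 175 \right)} + 159644} = \sqrt{\frac{497 + \left(\left(-83 - 138\right) + 175\right)}{\left(-83 - 138\right) + 175} + 159644} = \sqrt{\frac{497 + \left(-221 + 175\right)}{-221 + 175} + 159644} = \sqrt{\frac{497 - 46}{-46} + 159644} = \sqrt{\left(- \frac{1}{46}\right) 451 + 159644} = \sqrt{- \frac{451}{46} + 159644} = \sqrt{\frac{7343173}{46}} = \frac{\sqrt{337785958}}{46}$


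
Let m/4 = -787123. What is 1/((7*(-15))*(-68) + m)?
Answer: -1/3141352 ≈ -3.1833e-7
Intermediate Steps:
m = -3148492 (m = 4*(-787123) = -3148492)
1/((7*(-15))*(-68) + m) = 1/((7*(-15))*(-68) - 3148492) = 1/(-105*(-68) - 3148492) = 1/(7140 - 3148492) = 1/(-3141352) = -1/3141352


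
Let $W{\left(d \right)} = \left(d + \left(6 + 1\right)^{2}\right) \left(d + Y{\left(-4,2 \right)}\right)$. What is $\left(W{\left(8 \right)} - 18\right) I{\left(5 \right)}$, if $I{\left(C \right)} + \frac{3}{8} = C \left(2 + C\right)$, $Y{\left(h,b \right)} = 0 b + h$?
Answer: $\frac{29085}{4} \approx 7271.3$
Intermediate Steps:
$Y{\left(h,b \right)} = h$ ($Y{\left(h,b \right)} = 0 + h = h$)
$W{\left(d \right)} = \left(-4 + d\right) \left(49 + d\right)$ ($W{\left(d \right)} = \left(d + \left(6 + 1\right)^{2}\right) \left(d - 4\right) = \left(d + 7^{2}\right) \left(-4 + d\right) = \left(d + 49\right) \left(-4 + d\right) = \left(49 + d\right) \left(-4 + d\right) = \left(-4 + d\right) \left(49 + d\right)$)
$I{\left(C \right)} = - \frac{3}{8} + C \left(2 + C\right)$
$\left(W{\left(8 \right)} - 18\right) I{\left(5 \right)} = \left(\left(-196 + 8^{2} + 45 \cdot 8\right) - 18\right) \left(- \frac{3}{8} + 5^{2} + 2 \cdot 5\right) = \left(\left(-196 + 64 + 360\right) - 18\right) \left(- \frac{3}{8} + 25 + 10\right) = \left(228 - 18\right) \frac{277}{8} = 210 \cdot \frac{277}{8} = \frac{29085}{4}$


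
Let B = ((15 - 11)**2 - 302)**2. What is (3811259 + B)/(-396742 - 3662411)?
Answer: -1297685/1353051 ≈ -0.95908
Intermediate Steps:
B = 81796 (B = (4**2 - 302)**2 = (16 - 302)**2 = (-286)**2 = 81796)
(3811259 + B)/(-396742 - 3662411) = (3811259 + 81796)/(-396742 - 3662411) = 3893055/(-4059153) = 3893055*(-1/4059153) = -1297685/1353051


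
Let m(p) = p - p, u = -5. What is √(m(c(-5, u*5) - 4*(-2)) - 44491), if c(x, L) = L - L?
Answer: I*√44491 ≈ 210.93*I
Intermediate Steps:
c(x, L) = 0
m(p) = 0
√(m(c(-5, u*5) - 4*(-2)) - 44491) = √(0 - 44491) = √(-44491) = I*√44491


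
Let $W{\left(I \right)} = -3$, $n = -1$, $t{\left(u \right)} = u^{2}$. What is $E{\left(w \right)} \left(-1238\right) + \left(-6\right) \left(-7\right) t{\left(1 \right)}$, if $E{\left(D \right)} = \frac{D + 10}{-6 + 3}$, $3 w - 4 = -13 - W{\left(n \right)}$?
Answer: $\frac{10030}{3} \approx 3343.3$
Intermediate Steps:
$w = -2$ ($w = \frac{4}{3} + \frac{-13 - -3}{3} = \frac{4}{3} + \frac{-13 + 3}{3} = \frac{4}{3} + \frac{1}{3} \left(-10\right) = \frac{4}{3} - \frac{10}{3} = -2$)
$E{\left(D \right)} = - \frac{10}{3} - \frac{D}{3}$ ($E{\left(D \right)} = \frac{10 + D}{-3} = \left(10 + D\right) \left(- \frac{1}{3}\right) = - \frac{10}{3} - \frac{D}{3}$)
$E{\left(w \right)} \left(-1238\right) + \left(-6\right) \left(-7\right) t{\left(1 \right)} = \left(- \frac{10}{3} - - \frac{2}{3}\right) \left(-1238\right) + \left(-6\right) \left(-7\right) 1^{2} = \left(- \frac{10}{3} + \frac{2}{3}\right) \left(-1238\right) + 42 \cdot 1 = \left(- \frac{8}{3}\right) \left(-1238\right) + 42 = \frac{9904}{3} + 42 = \frac{10030}{3}$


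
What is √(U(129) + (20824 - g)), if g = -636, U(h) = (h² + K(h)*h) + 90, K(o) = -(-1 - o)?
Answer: √54961 ≈ 234.44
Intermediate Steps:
K(o) = 1 + o
U(h) = 90 + h² + h*(1 + h) (U(h) = (h² + (1 + h)*h) + 90 = (h² + h*(1 + h)) + 90 = 90 + h² + h*(1 + h))
√(U(129) + (20824 - g)) = √((90 + 129 + 2*129²) + (20824 - 1*(-636))) = √((90 + 129 + 2*16641) + (20824 + 636)) = √((90 + 129 + 33282) + 21460) = √(33501 + 21460) = √54961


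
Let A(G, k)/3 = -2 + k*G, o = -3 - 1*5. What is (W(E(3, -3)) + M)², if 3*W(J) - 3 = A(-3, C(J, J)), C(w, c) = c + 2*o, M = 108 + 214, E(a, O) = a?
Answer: 129600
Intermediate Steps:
M = 322
o = -8 (o = -3 - 5 = -8)
C(w, c) = -16 + c (C(w, c) = c + 2*(-8) = c - 16 = -16 + c)
A(G, k) = -6 + 3*G*k (A(G, k) = 3*(-2 + k*G) = 3*(-2 + G*k) = -6 + 3*G*k)
W(J) = 47 - 3*J (W(J) = 1 + (-6 + 3*(-3)*(-16 + J))/3 = 1 + (-6 + (144 - 9*J))/3 = 1 + (138 - 9*J)/3 = 1 + (46 - 3*J) = 47 - 3*J)
(W(E(3, -3)) + M)² = ((47 - 3*3) + 322)² = ((47 - 9) + 322)² = (38 + 322)² = 360² = 129600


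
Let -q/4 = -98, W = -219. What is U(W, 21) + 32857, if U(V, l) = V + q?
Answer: 33030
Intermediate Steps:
q = 392 (q = -4*(-98) = 392)
U(V, l) = 392 + V (U(V, l) = V + 392 = 392 + V)
U(W, 21) + 32857 = (392 - 219) + 32857 = 173 + 32857 = 33030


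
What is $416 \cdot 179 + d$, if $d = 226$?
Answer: $74690$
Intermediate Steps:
$416 \cdot 179 + d = 416 \cdot 179 + 226 = 74464 + 226 = 74690$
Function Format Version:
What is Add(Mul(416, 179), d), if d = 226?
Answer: 74690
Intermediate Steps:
Add(Mul(416, 179), d) = Add(Mul(416, 179), 226) = Add(74464, 226) = 74690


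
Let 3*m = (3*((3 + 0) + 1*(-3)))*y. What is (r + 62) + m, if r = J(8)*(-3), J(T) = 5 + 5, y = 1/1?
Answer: 32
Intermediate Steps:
y = 1 (y = 1*1 = 1)
m = 0 (m = ((3*((3 + 0) + 1*(-3)))*1)/3 = ((3*(3 - 3))*1)/3 = ((3*0)*1)/3 = (0*1)/3 = (1/3)*0 = 0)
J(T) = 10
r = -30 (r = 10*(-3) = -30)
(r + 62) + m = (-30 + 62) + 0 = 32 + 0 = 32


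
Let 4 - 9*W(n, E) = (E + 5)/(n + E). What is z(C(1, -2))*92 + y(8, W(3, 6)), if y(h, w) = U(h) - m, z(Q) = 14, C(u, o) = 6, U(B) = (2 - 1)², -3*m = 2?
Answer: 3869/3 ≈ 1289.7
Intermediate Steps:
m = -⅔ (m = -⅓*2 = -⅔ ≈ -0.66667)
U(B) = 1 (U(B) = 1² = 1)
W(n, E) = 4/9 - (5 + E)/(9*(E + n)) (W(n, E) = 4/9 - (E + 5)/(9*(n + E)) = 4/9 - (5 + E)/(9*(E + n)))
y(h, w) = 5/3 (y(h, w) = 1 - 1*(-⅔) = 1 + ⅔ = 5/3)
z(C(1, -2))*92 + y(8, W(3, 6)) = 14*92 + 5/3 = 1288 + 5/3 = 3869/3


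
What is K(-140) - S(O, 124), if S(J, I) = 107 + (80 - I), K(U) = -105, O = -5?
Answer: -168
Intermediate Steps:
S(J, I) = 187 - I
K(-140) - S(O, 124) = -105 - (187 - 1*124) = -105 - (187 - 124) = -105 - 1*63 = -105 - 63 = -168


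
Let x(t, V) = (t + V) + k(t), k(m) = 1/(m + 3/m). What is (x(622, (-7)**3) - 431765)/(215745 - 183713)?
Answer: -41734080865/3098191096 ≈ -13.470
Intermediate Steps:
x(t, V) = V + t + t/(3 + t**2) (x(t, V) = (t + V) + t/(3 + t**2) = (V + t) + t/(3 + t**2) = V + t + t/(3 + t**2))
(x(622, (-7)**3) - 431765)/(215745 - 183713) = ((622 + (3 + 622**2)*((-7)**3 + 622))/(3 + 622**2) - 431765)/(215745 - 183713) = ((622 + (3 + 386884)*(-343 + 622))/(3 + 386884) - 431765)/32032 = ((622 + 386887*279)/386887 - 431765)*(1/32032) = ((622 + 107941473)/386887 - 431765)*(1/32032) = ((1/386887)*107942095 - 431765)*(1/32032) = (107942095/386887 - 431765)*(1/32032) = -166936323460/386887*1/32032 = -41734080865/3098191096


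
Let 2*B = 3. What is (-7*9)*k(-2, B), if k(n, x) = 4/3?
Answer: -84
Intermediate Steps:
B = 3/2 (B = (1/2)*3 = 3/2 ≈ 1.5000)
k(n, x) = 4/3 (k(n, x) = 4*(1/3) = 4/3)
(-7*9)*k(-2, B) = -7*9*(4/3) = -63*4/3 = -84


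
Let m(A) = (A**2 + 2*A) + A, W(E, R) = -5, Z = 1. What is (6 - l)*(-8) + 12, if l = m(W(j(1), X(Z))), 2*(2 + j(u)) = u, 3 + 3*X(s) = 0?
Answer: 44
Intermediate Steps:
X(s) = -1 (X(s) = -1 + (1/3)*0 = -1 + 0 = -1)
j(u) = -2 + u/2
m(A) = A**2 + 3*A
l = 10 (l = -5*(3 - 5) = -5*(-2) = 10)
(6 - l)*(-8) + 12 = (6 - 1*10)*(-8) + 12 = (6 - 10)*(-8) + 12 = -4*(-8) + 12 = 32 + 12 = 44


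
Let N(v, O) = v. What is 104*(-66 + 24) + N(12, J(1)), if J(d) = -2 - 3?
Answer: -4356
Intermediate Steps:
J(d) = -5
104*(-66 + 24) + N(12, J(1)) = 104*(-66 + 24) + 12 = 104*(-42) + 12 = -4368 + 12 = -4356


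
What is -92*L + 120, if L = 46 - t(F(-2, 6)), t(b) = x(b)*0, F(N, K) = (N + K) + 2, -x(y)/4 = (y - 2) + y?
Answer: -4112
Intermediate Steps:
x(y) = 8 - 8*y (x(y) = -4*((y - 2) + y) = -4*((-2 + y) + y) = -4*(-2 + 2*y) = 8 - 8*y)
F(N, K) = 2 + K + N (F(N, K) = (K + N) + 2 = 2 + K + N)
t(b) = 0 (t(b) = (8 - 8*b)*0 = 0)
L = 46 (L = 46 - 1*0 = 46 + 0 = 46)
-92*L + 120 = -92*46 + 120 = -4232 + 120 = -4112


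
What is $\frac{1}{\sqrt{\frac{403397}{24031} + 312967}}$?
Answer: $\frac{\sqrt{20082742410066}}{2507104458} \approx 0.0017875$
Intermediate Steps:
$\frac{1}{\sqrt{\frac{403397}{24031} + 312967}} = \frac{1}{\sqrt{\frac{7521313374}{24031}}} = \frac{1}{\frac{3}{24031} \sqrt{20082742410066}} = \frac{\sqrt{20082742410066}}{2507104458}$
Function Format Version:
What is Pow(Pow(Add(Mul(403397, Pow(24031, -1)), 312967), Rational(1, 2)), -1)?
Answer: Mul(Rational(1, 2507104458), Pow(20082742410066, Rational(1, 2))) ≈ 0.0017875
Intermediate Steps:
Pow(Pow(Add(Mul(403397, Pow(24031, -1)), 312967), Rational(1, 2)), -1) = Pow(Pow(Add(Mul(403397, Rational(1, 24031)), 312967), Rational(1, 2)), -1) = Pow(Pow(Add(Rational(403397, 24031), 312967), Rational(1, 2)), -1) = Pow(Pow(Rational(7521313374, 24031), Rational(1, 2)), -1) = Pow(Mul(Rational(3, 24031), Pow(20082742410066, Rational(1, 2))), -1) = Mul(Rational(1, 2507104458), Pow(20082742410066, Rational(1, 2)))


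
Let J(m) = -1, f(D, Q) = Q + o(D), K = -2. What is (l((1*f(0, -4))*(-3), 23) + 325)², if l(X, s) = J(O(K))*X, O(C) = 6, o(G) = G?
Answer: 97969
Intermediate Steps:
f(D, Q) = D + Q (f(D, Q) = Q + D = D + Q)
l(X, s) = -X
(l((1*f(0, -4))*(-3), 23) + 325)² = (-1*(0 - 4)*(-3) + 325)² = (-1*(-4)*(-3) + 325)² = (-(-4)*(-3) + 325)² = (-1*12 + 325)² = (-12 + 325)² = 313² = 97969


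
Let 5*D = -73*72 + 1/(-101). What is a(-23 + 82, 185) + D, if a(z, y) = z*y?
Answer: 4981218/505 ≈ 9863.8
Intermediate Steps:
a(z, y) = y*z
D = -530857/505 (D = (-73*72 + 1/(-101))/5 = (-5256 - 1/101)/5 = (⅕)*(-530857/101) = -530857/505 ≈ -1051.2)
a(-23 + 82, 185) + D = 185*(-23 + 82) - 530857/505 = 185*59 - 530857/505 = 10915 - 530857/505 = 4981218/505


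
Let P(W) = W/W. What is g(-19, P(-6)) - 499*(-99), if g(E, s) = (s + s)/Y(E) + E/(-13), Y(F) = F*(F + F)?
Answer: 231845765/4693 ≈ 49402.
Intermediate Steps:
Y(F) = 2*F**2 (Y(F) = F*(2*F) = 2*F**2)
P(W) = 1
g(E, s) = -E/13 + s/E**2 (g(E, s) = (s + s)/((2*E**2)) + E/(-13) = (2*s)*(1/(2*E**2)) + E*(-1/13) = s/E**2 - E/13 = -E/13 + s/E**2)
g(-19, P(-6)) - 499*(-99) = (-1/13*(-19) + 1/(-19)**2) - 499*(-99) = (19/13 + 1*(1/361)) + 49401 = (19/13 + 1/361) + 49401 = 6872/4693 + 49401 = 231845765/4693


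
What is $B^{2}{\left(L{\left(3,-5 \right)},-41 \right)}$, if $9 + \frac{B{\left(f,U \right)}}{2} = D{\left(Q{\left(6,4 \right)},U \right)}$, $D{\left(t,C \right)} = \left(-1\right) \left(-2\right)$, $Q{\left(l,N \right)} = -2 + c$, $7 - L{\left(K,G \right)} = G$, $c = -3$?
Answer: $196$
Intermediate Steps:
$L{\left(K,G \right)} = 7 - G$
$Q{\left(l,N \right)} = -5$ ($Q{\left(l,N \right)} = -2 - 3 = -5$)
$D{\left(t,C \right)} = 2$
$B{\left(f,U \right)} = -14$ ($B{\left(f,U \right)} = -18 + 2 \cdot 2 = -18 + 4 = -14$)
$B^{2}{\left(L{\left(3,-5 \right)},-41 \right)} = \left(-14\right)^{2} = 196$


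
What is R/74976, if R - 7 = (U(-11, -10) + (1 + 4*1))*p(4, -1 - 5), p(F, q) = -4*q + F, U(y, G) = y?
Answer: -161/74976 ≈ -0.0021474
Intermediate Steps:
p(F, q) = F - 4*q
R = -161 (R = 7 + (-11 + (1 + 4*1))*(4 - 4*(-1 - 5)) = 7 + (-11 + (1 + 4))*(4 - 4*(-6)) = 7 + (-11 + 5)*(4 + 24) = 7 - 6*28 = 7 - 168 = -161)
R/74976 = -161/74976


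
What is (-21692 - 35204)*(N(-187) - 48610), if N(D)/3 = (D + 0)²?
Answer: -3203074112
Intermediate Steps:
N(D) = 3*D² (N(D) = 3*(D + 0)² = 3*D²)
(-21692 - 35204)*(N(-187) - 48610) = (-21692 - 35204)*(3*(-187)² - 48610) = -56896*(3*34969 - 48610) = -56896*(104907 - 48610) = -56896*56297 = -3203074112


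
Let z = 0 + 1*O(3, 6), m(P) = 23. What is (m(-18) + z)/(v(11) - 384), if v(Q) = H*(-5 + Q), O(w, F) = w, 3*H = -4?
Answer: -13/196 ≈ -0.066326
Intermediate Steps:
H = -4/3 (H = (⅓)*(-4) = -4/3 ≈ -1.3333)
z = 3 (z = 0 + 1*3 = 0 + 3 = 3)
v(Q) = 20/3 - 4*Q/3 (v(Q) = -4*(-5 + Q)/3 = 20/3 - 4*Q/3)
(m(-18) + z)/(v(11) - 384) = (23 + 3)/((20/3 - 4/3*11) - 384) = 26/((20/3 - 44/3) - 384) = 26/(-8 - 384) = 26/(-392) = 26*(-1/392) = -13/196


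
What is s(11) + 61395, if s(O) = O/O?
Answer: 61396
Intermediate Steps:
s(O) = 1
s(11) + 61395 = 1 + 61395 = 61396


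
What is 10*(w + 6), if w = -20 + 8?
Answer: -60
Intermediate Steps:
w = -12
10*(w + 6) = 10*(-12 + 6) = 10*(-6) = -60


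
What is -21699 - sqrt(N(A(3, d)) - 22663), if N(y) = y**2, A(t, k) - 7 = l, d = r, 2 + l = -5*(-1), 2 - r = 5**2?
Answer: -21699 - 3*I*sqrt(2507) ≈ -21699.0 - 150.21*I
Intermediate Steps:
r = -23 (r = 2 - 1*5**2 = 2 - 1*25 = 2 - 25 = -23)
l = 3 (l = -2 - 5*(-1) = -2 + 5 = 3)
d = -23
A(t, k) = 10 (A(t, k) = 7 + 3 = 10)
-21699 - sqrt(N(A(3, d)) - 22663) = -21699 - sqrt(10**2 - 22663) = -21699 - sqrt(100 - 22663) = -21699 - sqrt(-22563) = -21699 - 3*I*sqrt(2507)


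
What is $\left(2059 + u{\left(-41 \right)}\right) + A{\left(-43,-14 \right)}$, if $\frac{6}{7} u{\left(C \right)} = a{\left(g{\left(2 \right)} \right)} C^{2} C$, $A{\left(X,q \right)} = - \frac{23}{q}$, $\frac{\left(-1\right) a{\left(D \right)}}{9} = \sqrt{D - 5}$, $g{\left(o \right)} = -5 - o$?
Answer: $\frac{28849}{14} + 1447341 i \sqrt{3} \approx 2060.6 + 2.5069 \cdot 10^{6} i$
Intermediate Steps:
$a{\left(D \right)} = - 9 \sqrt{-5 + D}$ ($a{\left(D \right)} = - 9 \sqrt{D - 5} = - 9 \sqrt{-5 + D}$)
$u{\left(C \right)} = - 21 i \sqrt{3} C^{3}$ ($u{\left(C \right)} = \frac{7 - 9 \sqrt{-5 - 7} C^{2} C}{6} = \frac{7 - 9 \sqrt{-12} C^{2} C}{6} = \frac{7 - 9 \cdot 2 i \sqrt{3} C^{2} C}{6} = \frac{7 - 18 i \sqrt{3} C^{2} C}{6} = \frac{7 \left(- 18 i \sqrt{3} C^{3}\right)}{6} = - 21 i \sqrt{3} C^{3}$)
$\left(2059 + u{\left(-41 \right)}\right) + A{\left(-43,-14 \right)} = \left(2059 - 21 i \sqrt{3} \left(-41\right)^{3}\right) - \frac{23}{-14} = \left(2059 - 21 i \sqrt{3} \left(-68921\right)\right) - - \frac{23}{14} = \left(2059 + 1447341 i \sqrt{3}\right) + \frac{23}{14} = \frac{28849}{14} + 1447341 i \sqrt{3}$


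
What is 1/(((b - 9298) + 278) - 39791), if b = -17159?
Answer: -1/65970 ≈ -1.5158e-5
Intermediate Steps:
1/(((b - 9298) + 278) - 39791) = 1/(((-17159 - 9298) + 278) - 39791) = 1/((-26457 + 278) - 39791) = 1/(-26179 - 39791) = 1/(-65970) = -1/65970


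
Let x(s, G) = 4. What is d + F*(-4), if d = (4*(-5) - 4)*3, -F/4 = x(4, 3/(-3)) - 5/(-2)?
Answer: 32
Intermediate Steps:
F = -26 (F = -4*(4 - 5/(-2)) = -4*(4 - 5*(-1/2)) = -4*(4 + 5/2) = -4*13/2 = -26)
d = -72 (d = (-20 - 4)*3 = -24*3 = -72)
d + F*(-4) = -72 - 26*(-4) = -72 + 104 = 32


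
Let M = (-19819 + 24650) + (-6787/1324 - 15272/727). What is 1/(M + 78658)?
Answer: 962548/80337015695 ≈ 1.1981e-5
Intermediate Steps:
M = 4624915111/962548 (M = 4831 + (-6787*1/1324 - 15272*1/727) = 4831 + (-6787/1324 - 15272/727) = 4831 - 25154277/962548 = 4624915111/962548 ≈ 4804.9)
1/(M + 78658) = 1/(4624915111/962548 + 78658) = 1/(80337015695/962548) = 962548/80337015695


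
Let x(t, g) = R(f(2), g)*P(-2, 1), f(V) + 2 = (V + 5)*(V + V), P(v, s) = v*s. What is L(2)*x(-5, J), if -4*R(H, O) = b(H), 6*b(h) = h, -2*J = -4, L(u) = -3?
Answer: -13/2 ≈ -6.5000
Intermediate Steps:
P(v, s) = s*v
J = 2 (J = -½*(-4) = 2)
f(V) = -2 + 2*V*(5 + V) (f(V) = -2 + (V + 5)*(V + V) = -2 + (5 + V)*(2*V) = -2 + 2*V*(5 + V))
b(h) = h/6
R(H, O) = -H/24
x(t, g) = 13/6 (x(t, g) = (-(-2 + 2*2² + 10*2)/24)*(1*(-2)) = -(-2 + 2*4 + 20)/24*(-2) = -(-2 + 8 + 20)/24*(-2) = -1/24*26*(-2) = -13/12*(-2) = 13/6)
L(2)*x(-5, J) = -3*13/6 = -13/2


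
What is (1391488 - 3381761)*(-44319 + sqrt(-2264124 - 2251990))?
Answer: 88206909087 - 1990273*I*sqrt(4516114) ≈ 8.8207e+10 - 4.2296e+9*I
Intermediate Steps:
(1391488 - 3381761)*(-44319 + sqrt(-2264124 - 2251990)) = -1990273*(-44319 + sqrt(-4516114)) = -1990273*(-44319 + I*sqrt(4516114)) = 88206909087 - 1990273*I*sqrt(4516114)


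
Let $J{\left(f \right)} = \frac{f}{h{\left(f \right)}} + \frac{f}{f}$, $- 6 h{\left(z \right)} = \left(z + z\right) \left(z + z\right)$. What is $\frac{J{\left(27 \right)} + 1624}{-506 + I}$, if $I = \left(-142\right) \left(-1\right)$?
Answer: $- \frac{29249}{6552} \approx -4.4641$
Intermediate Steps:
$I = 142$
$h{\left(z \right)} = - \frac{2 z^{2}}{3}$ ($h{\left(z \right)} = - \frac{\left(z + z\right) \left(z + z\right)}{6} = - \frac{2 z 2 z}{6} = - \frac{4 z^{2}}{6} = - \frac{2 z^{2}}{3}$)
$J{\left(f \right)} = 1 - \frac{3}{2 f}$ ($J{\left(f \right)} = \frac{f}{\left(- \frac{2}{3}\right) f^{2}} + \frac{f}{f} = f \left(- \frac{3}{2 f^{2}}\right) + 1 = - \frac{3}{2 f} + 1 = 1 - \frac{3}{2 f}$)
$\frac{J{\left(27 \right)} + 1624}{-506 + I} = \frac{\frac{- \frac{3}{2} + 27}{27} + 1624}{-506 + 142} = \frac{\frac{1}{27} \cdot \frac{51}{2} + 1624}{-364} = \left(\frac{17}{18} + 1624\right) \left(- \frac{1}{364}\right) = \frac{29249}{18} \left(- \frac{1}{364}\right) = - \frac{29249}{6552}$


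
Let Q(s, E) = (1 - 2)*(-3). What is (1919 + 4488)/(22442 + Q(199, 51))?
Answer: 6407/22445 ≈ 0.28545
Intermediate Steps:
Q(s, E) = 3 (Q(s, E) = -1*(-3) = 3)
(1919 + 4488)/(22442 + Q(199, 51)) = (1919 + 4488)/(22442 + 3) = 6407/22445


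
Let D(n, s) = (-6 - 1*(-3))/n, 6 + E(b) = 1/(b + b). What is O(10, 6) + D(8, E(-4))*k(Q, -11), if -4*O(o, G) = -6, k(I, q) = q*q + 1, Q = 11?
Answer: -177/4 ≈ -44.250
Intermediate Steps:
k(I, q) = 1 + q² (k(I, q) = q² + 1 = 1 + q²)
O(o, G) = 3/2 (O(o, G) = -¼*(-6) = 3/2)
E(b) = -6 + 1/(2*b) (E(b) = -6 + 1/(b + b) = -6 + 1/(2*b))
D(n, s) = -3/n (D(n, s) = (-6 + 3)/n = -3/n)
O(10, 6) + D(8, E(-4))*k(Q, -11) = 3/2 + (-3/8)*(1 + (-11)²) = 3/2 + (-3*⅛)*(1 + 121) = 3/2 - 3/8*122 = 3/2 - 183/4 = -177/4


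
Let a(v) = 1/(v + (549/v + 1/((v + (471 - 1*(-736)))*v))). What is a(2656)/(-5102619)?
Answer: -2565032/34765445379239991 ≈ -7.3781e-11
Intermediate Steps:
a(v) = 1/(v + 549/v + 1/(v*(1207 + v))) (a(v) = 1/(v + (549/v + 1/((v + (471 + 736))*v))) = 1/(v + (549/v + 1/((v + 1207)*v))) = 1/(v + (549/v + 1/((1207 + v)*v))) = 1/(v + (549/v + 1/(v*(1207 + v)))) = 1/(v + 549/v + 1/(v*(1207 + v))))
a(2656)/(-5102619) = (2656*(1207 + 2656)/(662644 + 2656³ + 549*2656 + 1207*2656²))/(-5102619) = (2656*3863/(662644 + 18736316416 + 1458144 + 1207*7054336))*(-1/5102619) = (2656*3863/(662644 + 18736316416 + 1458144 + 8514583552))*(-1/5102619) = (2656*3863/27253020756)*(-1/5102619) = (2656*(1/27253020756)*3863)*(-1/5102619) = (2565032/6813255189)*(-1/5102619) = -2565032/34765445379239991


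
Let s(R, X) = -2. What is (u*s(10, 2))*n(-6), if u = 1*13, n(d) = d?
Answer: 156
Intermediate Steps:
u = 13
(u*s(10, 2))*n(-6) = (13*(-2))*(-6) = -26*(-6) = 156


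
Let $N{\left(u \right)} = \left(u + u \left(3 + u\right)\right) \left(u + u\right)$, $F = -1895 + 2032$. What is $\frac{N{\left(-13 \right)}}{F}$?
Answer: $- \frac{3042}{137} \approx -22.204$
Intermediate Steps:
$F = 137$
$N{\left(u \right)} = 2 u \left(u + u \left(3 + u\right)\right)$ ($N{\left(u \right)} = \left(u + u \left(3 + u\right)\right) 2 u = 2 u \left(u + u \left(3 + u\right)\right)$)
$\frac{N{\left(-13 \right)}}{F} = \frac{2 \left(-13\right)^{2} \left(4 - 13\right)}{137} = 2 \cdot 169 \left(-9\right) \frac{1}{137} = \left(-3042\right) \frac{1}{137} = - \frac{3042}{137}$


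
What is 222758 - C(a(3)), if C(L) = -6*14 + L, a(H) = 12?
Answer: 222830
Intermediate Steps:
C(L) = -84 + L
222758 - C(a(3)) = 222758 - (-84 + 12) = 222758 - 1*(-72) = 222758 + 72 = 222830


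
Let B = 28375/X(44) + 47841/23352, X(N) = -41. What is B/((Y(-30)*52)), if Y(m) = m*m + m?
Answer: -220217173/14438074560 ≈ -0.015253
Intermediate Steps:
Y(m) = m + m² (Y(m) = m² + m = m + m²)
B = -220217173/319144 (B = 28375/(-41) + 47841/23352 = 28375*(-1/41) + 47841*(1/23352) = -28375/41 + 15947/7784 = -220217173/319144 ≈ -690.02)
B/((Y(-30)*52)) = -220217173*(-1/(1560*(1 - 30)))/319144 = -220217173/(319144*(-30*(-29)*52)) = -220217173/(319144*(870*52)) = -220217173/319144/45240 = -220217173/319144*1/45240 = -220217173/14438074560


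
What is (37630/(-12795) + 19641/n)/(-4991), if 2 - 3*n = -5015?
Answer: -113026015/64076968473 ≈ -0.0017639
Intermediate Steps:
n = 5017/3 (n = 2/3 - 1/3*(-5015) = 2/3 + 5015/3 = 5017/3 ≈ 1672.3)
(37630/(-12795) + 19641/n)/(-4991) = (37630/(-12795) + 19641/(5017/3))/(-4991) = (37630*(-1/12795) + 19641*(3/5017))*(-1/4991) = (-7526/2559 + 58923/5017)*(-1/4991) = (113026015/12838503)*(-1/4991) = -113026015/64076968473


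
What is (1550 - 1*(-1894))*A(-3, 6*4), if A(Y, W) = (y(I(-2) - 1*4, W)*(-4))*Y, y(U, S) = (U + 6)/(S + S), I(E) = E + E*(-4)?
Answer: 6888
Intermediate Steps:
I(E) = -3*E (I(E) = E - 4*E = -3*E)
y(U, S) = (6 + U)/(2*S) (y(U, S) = (6 + U)/((2*S)) = (6 + U)*(1/(2*S)) = (6 + U)/(2*S))
A(Y, W) = -16*Y/W (A(Y, W) = (((6 + (-3*(-2) - 1*4))/(2*W))*(-4))*Y = (((6 + (6 - 4))/(2*W))*(-4))*Y = (((6 + 2)/(2*W))*(-4))*Y = (((½)*8/W)*(-4))*Y = ((4/W)*(-4))*Y = (-16/W)*Y = -16*Y/W)
(1550 - 1*(-1894))*A(-3, 6*4) = (1550 - 1*(-1894))*(-16*(-3)/6*4) = (1550 + 1894)*(-16*(-3)/24) = 3444*(-16*(-3)*1/24) = 3444*2 = 6888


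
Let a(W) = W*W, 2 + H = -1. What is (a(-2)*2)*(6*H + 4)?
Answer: -112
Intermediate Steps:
H = -3 (H = -2 - 1 = -3)
a(W) = W²
(a(-2)*2)*(6*H + 4) = ((-2)²*2)*(6*(-3) + 4) = (4*2)*(-18 + 4) = 8*(-14) = -112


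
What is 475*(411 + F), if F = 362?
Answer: 367175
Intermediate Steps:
475*(411 + F) = 475*(411 + 362) = 475*773 = 367175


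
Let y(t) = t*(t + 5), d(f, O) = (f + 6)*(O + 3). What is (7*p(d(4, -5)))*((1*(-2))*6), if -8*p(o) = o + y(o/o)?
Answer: -147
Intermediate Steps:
d(f, O) = (3 + O)*(6 + f) (d(f, O) = (6 + f)*(3 + O) = (3 + O)*(6 + f))
y(t) = t*(5 + t)
p(o) = -¾ - o/8 (p(o) = -(o + (o/o)*(5 + o/o))/8 = -(o + 1*(5 + 1))/8 = -(o + 1*6)/8 = -(o + 6)/8 = -(6 + o)/8 = -¾ - o/8)
(7*p(d(4, -5)))*((1*(-2))*6) = (7*(-¾ - (18 + 3*4 + 6*(-5) - 5*4)/8))*((1*(-2))*6) = (7*(-¾ - (18 + 12 - 30 - 20)/8))*(-2*6) = (7*(-¾ - ⅛*(-20)))*(-12) = (7*(-¾ + 5/2))*(-12) = (7*(7/4))*(-12) = (49/4)*(-12) = -147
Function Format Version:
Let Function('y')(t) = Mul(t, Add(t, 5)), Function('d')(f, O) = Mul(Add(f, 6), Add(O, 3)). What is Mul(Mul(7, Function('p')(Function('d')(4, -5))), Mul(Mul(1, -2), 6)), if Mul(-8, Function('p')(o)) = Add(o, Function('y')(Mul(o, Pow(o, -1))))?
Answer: -147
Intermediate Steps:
Function('d')(f, O) = Mul(Add(3, O), Add(6, f)) (Function('d')(f, O) = Mul(Add(6, f), Add(3, O)) = Mul(Add(3, O), Add(6, f)))
Function('y')(t) = Mul(t, Add(5, t))
Function('p')(o) = Add(Rational(-3, 4), Mul(Rational(-1, 8), o)) (Function('p')(o) = Mul(Rational(-1, 8), Add(o, Mul(Mul(o, Pow(o, -1)), Add(5, Mul(o, Pow(o, -1)))))) = Mul(Rational(-1, 8), Add(o, Mul(1, Add(5, 1)))) = Mul(Rational(-1, 8), Add(o, Mul(1, 6))) = Mul(Rational(-1, 8), Add(o, 6)) = Mul(Rational(-1, 8), Add(6, o)) = Add(Rational(-3, 4), Mul(Rational(-1, 8), o)))
Mul(Mul(7, Function('p')(Function('d')(4, -5))), Mul(Mul(1, -2), 6)) = Mul(Mul(7, Add(Rational(-3, 4), Mul(Rational(-1, 8), Add(18, Mul(3, 4), Mul(6, -5), Mul(-5, 4))))), Mul(Mul(1, -2), 6)) = Mul(Mul(7, Add(Rational(-3, 4), Mul(Rational(-1, 8), Add(18, 12, -30, -20)))), Mul(-2, 6)) = Mul(Mul(7, Add(Rational(-3, 4), Mul(Rational(-1, 8), -20))), -12) = Mul(Mul(7, Add(Rational(-3, 4), Rational(5, 2))), -12) = Mul(Mul(7, Rational(7, 4)), -12) = Mul(Rational(49, 4), -12) = -147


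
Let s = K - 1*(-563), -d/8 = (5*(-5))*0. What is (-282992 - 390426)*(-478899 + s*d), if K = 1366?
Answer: 322499206782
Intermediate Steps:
d = 0 (d = -8*5*(-5)*0 = -(-200)*0 = -8*0 = 0)
s = 1929 (s = 1366 - 1*(-563) = 1366 + 563 = 1929)
(-282992 - 390426)*(-478899 + s*d) = (-282992 - 390426)*(-478899 + 1929*0) = -673418*(-478899 + 0) = -673418*(-478899) = 322499206782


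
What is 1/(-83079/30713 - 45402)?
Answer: -30713/1394514705 ≈ -2.2024e-5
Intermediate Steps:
1/(-83079/30713 - 45402) = 1/(-1394514705/30713) = -30713/1394514705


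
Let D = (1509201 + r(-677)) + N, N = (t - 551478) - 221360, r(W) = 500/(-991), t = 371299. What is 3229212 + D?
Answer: 4297841634/991 ≈ 4.3369e+6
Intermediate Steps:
r(W) = -500/991 (r(W) = 500*(-1/991) = -500/991)
N = -401539 (N = (371299 - 551478) - 221360 = -180179 - 221360 = -401539)
D = 1097692542/991 (D = (1509201 - 500/991) - 401539 = 1495617691/991 - 401539 = 1097692542/991 ≈ 1.1077e+6)
3229212 + D = 3229212 + 1097692542/991 = 4297841634/991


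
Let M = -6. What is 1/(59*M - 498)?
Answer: -1/852 ≈ -0.0011737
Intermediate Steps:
1/(59*M - 498) = 1/(59*(-6) - 498) = 1/(-354 - 498) = 1/(-852) = -1/852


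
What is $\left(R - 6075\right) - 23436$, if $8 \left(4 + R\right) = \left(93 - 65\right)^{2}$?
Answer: $-29417$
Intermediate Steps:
$R = 94$ ($R = -4 + \frac{\left(93 - 65\right)^{2}}{8} = -4 + \frac{28^{2}}{8} = -4 + \frac{1}{8} \cdot 784 = -4 + 98 = 94$)
$\left(R - 6075\right) - 23436 = \left(94 - 6075\right) - 23436 = -5981 - 23436 = -29417$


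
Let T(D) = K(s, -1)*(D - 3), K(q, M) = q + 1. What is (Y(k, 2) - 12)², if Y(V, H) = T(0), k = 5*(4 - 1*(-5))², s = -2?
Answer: 81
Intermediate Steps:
K(q, M) = 1 + q
T(D) = 3 - D (T(D) = (1 - 2)*(D - 3) = -(-3 + D) = 3 - D)
k = 405 (k = 5*(4 + 5)² = 5*9² = 5*81 = 405)
Y(V, H) = 3 (Y(V, H) = 3 - 1*0 = 3 + 0 = 3)
(Y(k, 2) - 12)² = (3 - 12)² = (-9)² = 81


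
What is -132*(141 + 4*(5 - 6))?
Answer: -18084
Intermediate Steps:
-132*(141 + 4*(5 - 6)) = -132*(141 + 4*(-1)) = -132*(141 - 4) = -132*137 = -18084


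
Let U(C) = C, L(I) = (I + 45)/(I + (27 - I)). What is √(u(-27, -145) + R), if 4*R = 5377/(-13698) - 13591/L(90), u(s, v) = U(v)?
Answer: I*√1719255788830/45660 ≈ 28.717*I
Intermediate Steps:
L(I) = 5/3 + I/27 (L(I) = (45 + I)/27 = (45 + I)*(1/27) = 5/3 + I/27)
u(s, v) = v
R = -186196403/273960 (R = (5377/(-13698) - 13591/(5/3 + (1/27)*90))/4 = (5377*(-1/13698) - 13591/(5/3 + 10/3))/4 = (-5377/13698 - 13591/5)/4 = (¼)*(-186196403/68490) = -186196403/273960 ≈ -679.65)
√(u(-27, -145) + R) = √(-145 - 186196403/273960) = √(-225920603/273960) = I*√1719255788830/45660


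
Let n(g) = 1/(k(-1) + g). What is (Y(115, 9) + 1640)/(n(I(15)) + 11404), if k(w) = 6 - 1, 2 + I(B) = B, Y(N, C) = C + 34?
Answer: 30294/205273 ≈ 0.14758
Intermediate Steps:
Y(N, C) = 34 + C
I(B) = -2 + B
k(w) = 5
n(g) = 1/(5 + g)
(Y(115, 9) + 1640)/(n(I(15)) + 11404) = ((34 + 9) + 1640)/(1/(5 + (-2 + 15)) + 11404) = (43 + 1640)/(1/(5 + 13) + 11404) = 1683/(1/18 + 11404) = 1683/(205273/18) = 1683*(18/205273) = 30294/205273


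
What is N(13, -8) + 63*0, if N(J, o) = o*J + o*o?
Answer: -40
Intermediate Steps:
N(J, o) = o² + J*o (N(J, o) = J*o + o² = o² + J*o)
N(13, -8) + 63*0 = -8*(13 - 8) + 63*0 = -8*5 + 0 = -40 + 0 = -40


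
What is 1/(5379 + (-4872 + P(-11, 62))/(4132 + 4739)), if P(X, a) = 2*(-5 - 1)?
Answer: 2957/15904075 ≈ 0.00018593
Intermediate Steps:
P(X, a) = -12 (P(X, a) = 2*(-6) = -12)
1/(5379 + (-4872 + P(-11, 62))/(4132 + 4739)) = 1/(5379 + (-4872 - 12)/(4132 + 4739)) = 1/(5379 - 4884/8871) = 1/(5379 - 4884*1/8871) = 1/(5379 - 1628/2957) = 1/(15904075/2957) = 2957/15904075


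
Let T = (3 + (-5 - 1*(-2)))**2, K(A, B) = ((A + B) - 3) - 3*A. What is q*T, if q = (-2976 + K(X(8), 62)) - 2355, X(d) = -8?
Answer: 0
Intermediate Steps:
K(A, B) = -3 + B - 2*A (K(A, B) = (-3 + A + B) - 3*A = -3 + B - 2*A)
q = -5256 (q = (-2976 + (-3 + 62 - 2*(-8))) - 2355 = (-2976 + (-3 + 62 + 16)) - 2355 = (-2976 + 75) - 2355 = -2901 - 2355 = -5256)
T = 0 (T = (3 + (-5 + 2))**2 = (3 - 3)**2 = 0**2 = 0)
q*T = -5256*0 = 0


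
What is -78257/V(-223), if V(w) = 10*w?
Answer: 78257/2230 ≈ 35.093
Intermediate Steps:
-78257/V(-223) = -78257/(10*(-223)) = -78257/(-2230) = -78257*(-1/2230) = 78257/2230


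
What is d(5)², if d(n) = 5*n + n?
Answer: 900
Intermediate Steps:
d(n) = 6*n
d(5)² = (6*5)² = 30² = 900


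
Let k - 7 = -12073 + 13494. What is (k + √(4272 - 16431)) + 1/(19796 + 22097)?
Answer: 59823205/41893 + 3*I*√1351 ≈ 1428.0 + 110.27*I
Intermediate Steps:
k = 1428 (k = 7 + (-12073 + 13494) = 7 + 1421 = 1428)
(k + √(4272 - 16431)) + 1/(19796 + 22097) = (1428 + √(4272 - 16431)) + 1/(19796 + 22097) = (1428 + √(-12159)) + 1/41893 = (1428 + 3*I*√1351) + 1/41893 = 59823205/41893 + 3*I*√1351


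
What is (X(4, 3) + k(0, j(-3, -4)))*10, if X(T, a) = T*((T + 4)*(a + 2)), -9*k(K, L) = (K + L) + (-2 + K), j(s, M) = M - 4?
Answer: 14500/9 ≈ 1611.1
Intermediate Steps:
j(s, M) = -4 + M
k(K, L) = 2/9 - 2*K/9 - L/9 (k(K, L) = -((K + L) + (-2 + K))/9 = -(-2 + L + 2*K)/9 = 2/9 - 2*K/9 - L/9)
X(T, a) = T*(2 + a)*(4 + T) (X(T, a) = T*((4 + T)*(2 + a)) = T*((2 + a)*(4 + T)) = T*(2 + a)*(4 + T))
(X(4, 3) + k(0, j(-3, -4)))*10 = (4*(8 + 2*4 + 4*3 + 4*3) + (2/9 - 2/9*0 - (-4 - 4)/9))*10 = (4*(8 + 8 + 12 + 12) + (2/9 + 0 - ⅑*(-8)))*10 = (4*40 + (2/9 + 0 + 8/9))*10 = (160 + 10/9)*10 = (1450/9)*10 = 14500/9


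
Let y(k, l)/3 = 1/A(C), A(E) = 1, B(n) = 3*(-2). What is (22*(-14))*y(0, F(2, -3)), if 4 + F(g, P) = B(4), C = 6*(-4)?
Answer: -924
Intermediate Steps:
B(n) = -6
C = -24
F(g, P) = -10 (F(g, P) = -4 - 6 = -10)
y(k, l) = 3 (y(k, l) = 3/1 = 3*1 = 3)
(22*(-14))*y(0, F(2, -3)) = (22*(-14))*3 = -308*3 = -924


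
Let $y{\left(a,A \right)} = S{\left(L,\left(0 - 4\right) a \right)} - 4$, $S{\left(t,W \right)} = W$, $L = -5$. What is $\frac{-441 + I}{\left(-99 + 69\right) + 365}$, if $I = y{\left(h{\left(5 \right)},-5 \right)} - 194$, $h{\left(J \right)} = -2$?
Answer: $- \frac{631}{335} \approx -1.8836$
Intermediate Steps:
$y{\left(a,A \right)} = -4 - 4 a$ ($y{\left(a,A \right)} = \left(0 - 4\right) a - 4 = - 4 a - 4 = -4 - 4 a$)
$I = -190$ ($I = \left(-4 - -8\right) - 194 = \left(-4 + 8\right) - 194 = 4 - 194 = -190$)
$\frac{-441 + I}{\left(-99 + 69\right) + 365} = \frac{-441 - 190}{\left(-99 + 69\right) + 365} = - \frac{631}{-30 + 365} = - \frac{631}{335}$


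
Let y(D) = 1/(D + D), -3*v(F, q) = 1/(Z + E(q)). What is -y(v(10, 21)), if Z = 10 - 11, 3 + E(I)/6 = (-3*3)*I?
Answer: -3459/2 ≈ -1729.5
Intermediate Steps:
E(I) = -18 - 54*I (E(I) = -18 + 6*((-3*3)*I) = -18 + 6*(-9*I) = -18 - 54*I)
Z = -1
v(F, q) = -1/(3*(-19 - 54*q)) (v(F, q) = -1/(3*(-1 + (-18 - 54*q))) = -1/(3*(-19 - 54*q)))
y(D) = 1/(2*D)
-y(v(10, 21)) = -1/(2*(1/(3*(19 + 54*21)))) = -1/(2*(1/(3*(19 + 1134)))) = -1/(2*((⅓)/1153)) = -1/(2*((⅓)*(1/1153))) = -1/(2*1/3459) = -3459/2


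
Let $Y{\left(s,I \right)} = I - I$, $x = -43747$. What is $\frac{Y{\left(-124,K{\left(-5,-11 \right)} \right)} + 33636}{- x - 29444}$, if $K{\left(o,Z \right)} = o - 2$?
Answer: $\frac{33636}{14303} \approx 2.3517$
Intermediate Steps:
$K{\left(o,Z \right)} = -2 + o$
$Y{\left(s,I \right)} = 0$
$\frac{Y{\left(-124,K{\left(-5,-11 \right)} \right)} + 33636}{- x - 29444} = \frac{0 + 33636}{\left(-1\right) \left(-43747\right) - 29444} = \frac{33636}{43747 - 29444} = \frac{33636}{14303}$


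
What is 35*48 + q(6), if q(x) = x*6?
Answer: 1716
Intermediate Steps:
q(x) = 6*x
35*48 + q(6) = 35*48 + 6*6 = 1680 + 36 = 1716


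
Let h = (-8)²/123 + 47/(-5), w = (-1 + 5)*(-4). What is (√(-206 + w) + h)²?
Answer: (5461 - 615*I*√222)²/378225 ≈ -143.15 - 264.61*I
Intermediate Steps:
w = -16 (w = 4*(-4) = -16)
h = -5461/615 (h = 64*(1/123) + 47*(-⅕) = 64/123 - 47/5 = -5461/615 ≈ -8.8797)
(√(-206 + w) + h)² = (√(-206 - 16) - 5461/615)² = (√(-222) - 5461/615)² = (I*√222 - 5461/615)² = (-5461/615 + I*√222)²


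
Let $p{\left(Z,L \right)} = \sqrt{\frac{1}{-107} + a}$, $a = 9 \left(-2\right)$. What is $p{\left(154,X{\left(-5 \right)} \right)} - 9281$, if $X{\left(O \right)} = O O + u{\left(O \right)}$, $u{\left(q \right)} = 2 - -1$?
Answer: $-9281 + \frac{i \sqrt{206189}}{107} \approx -9281.0 + 4.2437 i$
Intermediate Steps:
$a = -18$
$u{\left(q \right)} = 3$ ($u{\left(q \right)} = 2 + 1 = 3$)
$X{\left(O \right)} = 3 + O^{2}$ ($X{\left(O \right)} = O O + 3 = O^{2} + 3 = 3 + O^{2}$)
$p{\left(Z,L \right)} = \frac{i \sqrt{206189}}{107}$ ($p{\left(Z,L \right)} = \sqrt{\frac{1}{-107} - 18} = \sqrt{- \frac{1}{107} - 18} = \sqrt{- \frac{1927}{107}} = \frac{i \sqrt{206189}}{107}$)
$p{\left(154,X{\left(-5 \right)} \right)} - 9281 = \frac{i \sqrt{206189}}{107} - 9281 = -9281 + \frac{i \sqrt{206189}}{107}$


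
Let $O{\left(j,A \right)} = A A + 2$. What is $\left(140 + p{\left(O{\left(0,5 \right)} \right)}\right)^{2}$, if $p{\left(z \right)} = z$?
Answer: $27889$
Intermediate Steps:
$O{\left(j,A \right)} = 2 + A^{2}$ ($O{\left(j,A \right)} = A^{2} + 2 = 2 + A^{2}$)
$\left(140 + p{\left(O{\left(0,5 \right)} \right)}\right)^{2} = \left(140 + \left(2 + 5^{2}\right)\right)^{2} = \left(140 + \left(2 + 25\right)\right)^{2} = \left(140 + 27\right)^{2} = 167^{2} = 27889$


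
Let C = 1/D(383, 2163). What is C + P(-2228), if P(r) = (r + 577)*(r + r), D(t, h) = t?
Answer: 2817675849/383 ≈ 7.3569e+6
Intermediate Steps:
P(r) = 2*r*(577 + r) (P(r) = (577 + r)*(2*r) = 2*r*(577 + r))
C = 1/383 ≈ 0.0026110
C + P(-2228) = 1/383 + 2*(-2228)*(577 - 2228) = 1/383 + 2*(-2228)*(-1651) = 1/383 + 7356856 = 2817675849/383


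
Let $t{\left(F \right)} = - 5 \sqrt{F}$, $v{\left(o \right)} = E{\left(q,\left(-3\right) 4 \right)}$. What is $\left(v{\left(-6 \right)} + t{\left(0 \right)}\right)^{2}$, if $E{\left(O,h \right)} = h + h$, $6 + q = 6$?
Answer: $576$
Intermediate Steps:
$q = 0$ ($q = -6 + 6 = 0$)
$E{\left(O,h \right)} = 2 h$
$v{\left(o \right)} = -24$ ($v{\left(o \right)} = 2 \left(\left(-3\right) 4\right) = 2 \left(-12\right) = -24$)
$\left(v{\left(-6 \right)} + t{\left(0 \right)}\right)^{2} = \left(-24 - 5 \sqrt{0}\right)^{2} = \left(-24 - 0\right)^{2} = \left(-24 + 0\right)^{2} = \left(-24\right)^{2} = 576$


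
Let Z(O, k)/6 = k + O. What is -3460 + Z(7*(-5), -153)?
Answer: -4588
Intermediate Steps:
Z(O, k) = 6*O + 6*k (Z(O, k) = 6*(k + O) = 6*(O + k) = 6*O + 6*k)
-3460 + Z(7*(-5), -153) = -3460 + (6*(7*(-5)) + 6*(-153)) = -3460 + (6*(-35) - 918) = -3460 + (-210 - 918) = -3460 - 1128 = -4588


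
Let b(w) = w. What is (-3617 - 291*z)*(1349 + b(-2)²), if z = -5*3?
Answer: 1012044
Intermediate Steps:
z = -15
(-3617 - 291*z)*(1349 + b(-2)²) = (-3617 - 291*(-15))*(1349 + (-2)²) = (-3617 + 4365)*(1349 + 4) = 748*1353 = 1012044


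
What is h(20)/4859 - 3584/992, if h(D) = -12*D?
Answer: -551648/150629 ≈ -3.6623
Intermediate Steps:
h(20)/4859 - 3584/992 = -12*20/4859 - 3584/992 = -240*1/4859 - 3584*1/992 = -240/4859 - 112/31 = -551648/150629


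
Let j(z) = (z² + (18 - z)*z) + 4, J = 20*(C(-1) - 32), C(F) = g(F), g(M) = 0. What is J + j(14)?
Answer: -384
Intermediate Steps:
C(F) = 0
J = -640 (J = 20*(0 - 32) = 20*(-32) = -640)
j(z) = 4 + z² + z*(18 - z) (j(z) = (z² + z*(18 - z)) + 4 = 4 + z² + z*(18 - z))
J + j(14) = -640 + (4 + 18*14) = -640 + (4 + 252) = -640 + 256 = -384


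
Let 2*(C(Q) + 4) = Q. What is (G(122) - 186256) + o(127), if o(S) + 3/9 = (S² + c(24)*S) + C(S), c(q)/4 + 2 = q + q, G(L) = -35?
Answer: -880409/6 ≈ -1.4673e+5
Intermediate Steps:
C(Q) = -4 + Q/2
c(q) = -8 + 8*q (c(q) = -8 + 4*(q + q) = -8 + 4*(2*q) = -8 + 8*q)
o(S) = -13/3 + S² + 369*S/2 (o(S) = -⅓ + ((S² + (-8 + 8*24)*S) + (-4 + S/2)) = -⅓ + ((S² + (-8 + 192)*S) + (-4 + S/2)) = -⅓ + ((S² + 184*S) + (-4 + S/2)) = -⅓ + (-4 + S² + 369*S/2) = -13/3 + S² + 369*S/2)
(G(122) - 186256) + o(127) = (-35 - 186256) + (-13/3 + 127² + (369/2)*127) = -186291 + (-13/3 + 16129 + 46863/2) = -186291 + 237337/6 = -880409/6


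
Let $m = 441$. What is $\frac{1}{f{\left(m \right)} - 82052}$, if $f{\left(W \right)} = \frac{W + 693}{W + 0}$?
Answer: $- \frac{7}{574346} \approx -1.2188 \cdot 10^{-5}$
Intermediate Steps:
$f{\left(W \right)} = \frac{693 + W}{W}$
$\frac{1}{f{\left(m \right)} - 82052} = \frac{1}{\frac{693 + 441}{441} - 82052} = \frac{1}{\frac{1}{441} \cdot 1134 - 82052} = \frac{1}{\frac{18}{7} - 82052} = \frac{1}{- \frac{574346}{7}} = - \frac{7}{574346}$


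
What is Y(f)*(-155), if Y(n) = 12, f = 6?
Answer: -1860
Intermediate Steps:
Y(f)*(-155) = 12*(-155) = -1860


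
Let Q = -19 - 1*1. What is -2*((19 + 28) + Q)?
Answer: -54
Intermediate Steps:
Q = -20 (Q = -19 - 1 = -20)
-2*((19 + 28) + Q) = -2*((19 + 28) - 20) = -2*(47 - 20) = -2*27 = -54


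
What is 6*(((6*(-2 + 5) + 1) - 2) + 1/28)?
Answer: 1431/14 ≈ 102.21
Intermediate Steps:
6*(((6*(-2 + 5) + 1) - 2) + 1/28) = 6*(((6*3 + 1) - 2) + 1/28) = 6*(((18 + 1) - 2) + 1/28) = 6*((19 - 2) + 1/28) = 6*(17 + 1/28) = 6*(477/28) = 1431/14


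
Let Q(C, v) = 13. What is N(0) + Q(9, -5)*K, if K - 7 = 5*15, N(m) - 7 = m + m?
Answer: 1073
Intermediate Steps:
N(m) = 7 + 2*m (N(m) = 7 + (m + m) = 7 + 2*m)
K = 82 (K = 7 + 5*15 = 7 + 75 = 82)
N(0) + Q(9, -5)*K = (7 + 2*0) + 13*82 = (7 + 0) + 1066 = 7 + 1066 = 1073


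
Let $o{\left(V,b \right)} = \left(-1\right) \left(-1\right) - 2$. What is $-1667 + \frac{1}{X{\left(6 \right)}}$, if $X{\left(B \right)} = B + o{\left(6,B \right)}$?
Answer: $- \frac{8334}{5} \approx -1666.8$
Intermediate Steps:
$o{\left(V,b \right)} = -1$ ($o{\left(V,b \right)} = 1 - 2 = -1$)
$X{\left(B \right)} = -1 + B$ ($X{\left(B \right)} = B - 1 = -1 + B$)
$-1667 + \frac{1}{X{\left(6 \right)}} = -1667 + \frac{1}{-1 + 6} = -1667 + \frac{1}{5} = - \frac{8334}{5}$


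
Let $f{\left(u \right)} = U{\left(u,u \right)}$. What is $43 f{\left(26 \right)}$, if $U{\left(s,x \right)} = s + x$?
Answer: $2236$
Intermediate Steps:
$f{\left(u \right)} = 2 u$ ($f{\left(u \right)} = u + u = 2 u$)
$43 f{\left(26 \right)} = 43 \cdot 2 \cdot 26 = 43 \cdot 52 = 2236$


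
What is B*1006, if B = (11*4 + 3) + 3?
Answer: 50300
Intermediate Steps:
B = 50 (B = (44 + 3) + 3 = 47 + 3 = 50)
B*1006 = 50*1006 = 50300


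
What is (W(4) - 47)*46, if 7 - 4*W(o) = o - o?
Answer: -4163/2 ≈ -2081.5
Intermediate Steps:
W(o) = 7/4 (W(o) = 7/4 - (o - o)/4 = 7/4 - ¼*0 = 7/4 + 0 = 7/4)
(W(4) - 47)*46 = (7/4 - 47)*46 = -181/4*46 = -4163/2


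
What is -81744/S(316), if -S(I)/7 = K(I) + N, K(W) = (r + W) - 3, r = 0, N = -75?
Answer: 40872/833 ≈ 49.066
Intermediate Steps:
K(W) = -3 + W (K(W) = (0 + W) - 3 = W - 3 = -3 + W)
S(I) = 546 - 7*I (S(I) = -7*((-3 + I) - 75) = -7*(-78 + I) = 546 - 7*I)
-81744/S(316) = -81744/(546 - 7*316) = -81744/(546 - 2212) = -81744/(-1666) = -81744*(-1/1666) = 40872/833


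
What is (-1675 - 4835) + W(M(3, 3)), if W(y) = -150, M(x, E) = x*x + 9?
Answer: -6660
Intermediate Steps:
M(x, E) = 9 + x**2 (M(x, E) = x**2 + 9 = 9 + x**2)
(-1675 - 4835) + W(M(3, 3)) = (-1675 - 4835) - 150 = -6510 - 150 = -6660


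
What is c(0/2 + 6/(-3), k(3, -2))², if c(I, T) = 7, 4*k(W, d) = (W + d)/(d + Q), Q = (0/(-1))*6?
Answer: 49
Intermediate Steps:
Q = 0 (Q = -1*0*6 = 0*6 = 0)
k(W, d) = (W + d)/(4*d) (k(W, d) = ((W + d)/(d + 0))/4 = ((W + d)/d)/4 = (W + d)/(4*d))
c(0/2 + 6/(-3), k(3, -2))² = 7² = 49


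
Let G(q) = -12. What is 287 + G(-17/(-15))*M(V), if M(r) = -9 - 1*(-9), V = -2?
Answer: 287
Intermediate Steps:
M(r) = 0 (M(r) = -9 + 9 = 0)
287 + G(-17/(-15))*M(V) = 287 - 12*0 = 287 + 0 = 287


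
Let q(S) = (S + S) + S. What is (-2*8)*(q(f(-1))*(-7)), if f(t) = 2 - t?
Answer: 1008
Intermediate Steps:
q(S) = 3*S (q(S) = 2*S + S = 3*S)
(-2*8)*(q(f(-1))*(-7)) = (-2*8)*((3*(2 - 1*(-1)))*(-7)) = -16*3*(2 + 1)*(-7) = -16*3*3*(-7) = -144*(-7) = -16*(-63) = 1008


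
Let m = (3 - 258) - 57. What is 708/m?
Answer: -59/26 ≈ -2.2692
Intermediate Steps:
m = -312 (m = -255 - 57 = -312)
708/m = 708/(-312) = 708*(-1/312) = -59/26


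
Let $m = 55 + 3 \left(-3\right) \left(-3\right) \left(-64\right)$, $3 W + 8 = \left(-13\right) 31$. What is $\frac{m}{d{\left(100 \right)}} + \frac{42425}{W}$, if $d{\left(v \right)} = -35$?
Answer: $- \frac{179382}{685} \approx -261.87$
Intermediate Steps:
$W = -137$ ($W = - \frac{8}{3} + \frac{\left(-13\right) 31}{3} = - \frac{8}{3} + \frac{1}{3} \left(-403\right) = - \frac{8}{3} - \frac{403}{3} = -137$)
$m = -1673$ ($m = 55 + \left(-9\right) \left(-3\right) \left(-64\right) = 55 + 27 \left(-64\right) = 55 - 1728 = -1673$)
$\frac{m}{d{\left(100 \right)}} + \frac{42425}{W} = - \frac{1673}{-35} + \frac{42425}{-137} = \left(-1673\right) \left(- \frac{1}{35}\right) + 42425 \left(- \frac{1}{137}\right) = \frac{239}{5} - \frac{42425}{137} = - \frac{179382}{685}$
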